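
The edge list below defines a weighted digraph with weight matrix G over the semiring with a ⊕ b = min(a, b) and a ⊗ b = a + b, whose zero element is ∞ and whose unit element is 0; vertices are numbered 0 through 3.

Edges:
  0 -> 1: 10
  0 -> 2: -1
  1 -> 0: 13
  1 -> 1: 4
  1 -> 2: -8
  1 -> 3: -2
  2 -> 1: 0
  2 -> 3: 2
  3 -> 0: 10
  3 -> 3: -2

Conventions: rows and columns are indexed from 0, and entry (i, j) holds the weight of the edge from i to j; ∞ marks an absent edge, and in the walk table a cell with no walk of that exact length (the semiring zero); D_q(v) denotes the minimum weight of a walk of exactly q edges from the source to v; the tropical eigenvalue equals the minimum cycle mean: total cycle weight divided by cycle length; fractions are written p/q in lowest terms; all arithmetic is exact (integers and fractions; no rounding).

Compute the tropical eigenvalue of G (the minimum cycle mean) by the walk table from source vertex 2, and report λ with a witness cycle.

q=0: [∞, ∞, 0, ∞]
q=1: [∞, 0, ∞, 2]
q=2: [12, 4, -8, -2]
q=3: [8, -8, -4, -6]
q=4: [4, -4, -16, -10]
Optimal cycle mean attained by: cycle 1->2->1, total (-8) + 0, length 2.
Answer: λ = -4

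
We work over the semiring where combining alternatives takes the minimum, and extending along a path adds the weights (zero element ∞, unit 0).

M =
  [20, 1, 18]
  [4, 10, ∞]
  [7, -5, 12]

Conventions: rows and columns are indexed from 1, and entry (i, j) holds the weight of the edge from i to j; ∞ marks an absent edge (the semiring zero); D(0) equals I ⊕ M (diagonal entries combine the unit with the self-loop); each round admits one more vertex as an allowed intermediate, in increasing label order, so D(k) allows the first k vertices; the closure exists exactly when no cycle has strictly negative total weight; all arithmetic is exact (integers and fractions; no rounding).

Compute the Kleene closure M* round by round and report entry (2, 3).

D(0):
  [0, 1, 18]
  [4, 0, ∞]
  [7, -5, 0]
D(1):
  [0, 1, 18]
  [4, 0, 22]
  [7, -5, 0]
D(2):
  [0, 1, 18]
  [4, 0, 22]
  [-1, -5, 0]
D(3):
  [0, 1, 18]
  [4, 0, 22]
  [-1, -5, 0]
Answer: M*[2][3] = 22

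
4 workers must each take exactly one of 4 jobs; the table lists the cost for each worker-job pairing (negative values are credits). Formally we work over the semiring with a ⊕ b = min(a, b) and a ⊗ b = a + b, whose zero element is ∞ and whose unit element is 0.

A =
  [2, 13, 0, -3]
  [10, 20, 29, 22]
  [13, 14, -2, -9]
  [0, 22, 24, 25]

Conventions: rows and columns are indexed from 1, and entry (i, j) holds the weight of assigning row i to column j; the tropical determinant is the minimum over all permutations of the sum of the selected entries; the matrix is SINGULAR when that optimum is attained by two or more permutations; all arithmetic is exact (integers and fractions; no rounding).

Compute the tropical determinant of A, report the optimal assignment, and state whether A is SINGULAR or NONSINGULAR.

σ = (1, 2, 3, 4): 2 + 20 + (-2) + 25 = 45
σ = (1, 2, 4, 3): 2 + 20 + (-9) + 24 = 37
σ = (1, 3, 2, 4): 2 + 29 + 14 + 25 = 70
σ = (1, 3, 4, 2): 2 + 29 + (-9) + 22 = 44
σ = (1, 4, 2, 3): 2 + 22 + 14 + 24 = 62
σ = (1, 4, 3, 2): 2 + 22 + (-2) + 22 = 44
σ = (2, 1, 3, 4): 13 + 10 + (-2) + 25 = 46
σ = (2, 1, 4, 3): 13 + 10 + (-9) + 24 = 38
σ = (2, 3, 1, 4): 13 + 29 + 13 + 25 = 80
σ = (2, 3, 4, 1): 13 + 29 + (-9) + 0 = 33
σ = (2, 4, 1, 3): 13 + 22 + 13 + 24 = 72
σ = (2, 4, 3, 1): 13 + 22 + (-2) + 0 = 33
σ = (3, 1, 2, 4): 0 + 10 + 14 + 25 = 49
σ = (3, 1, 4, 2): 0 + 10 + (-9) + 22 = 23
σ = (3, 2, 1, 4): 0 + 20 + 13 + 25 = 58
σ = (3, 2, 4, 1): 0 + 20 + (-9) + 0 = 11
σ = (3, 4, 1, 2): 0 + 22 + 13 + 22 = 57
σ = (3, 4, 2, 1): 0 + 22 + 14 + 0 = 36
σ = (4, 1, 2, 3): (-3) + 10 + 14 + 24 = 45
σ = (4, 1, 3, 2): (-3) + 10 + (-2) + 22 = 27
σ = (4, 2, 1, 3): (-3) + 20 + 13 + 24 = 54
σ = (4, 2, 3, 1): (-3) + 20 + (-2) + 0 = 15
σ = (4, 3, 1, 2): (-3) + 29 + 13 + 22 = 61
σ = (4, 3, 2, 1): (-3) + 29 + 14 + 0 = 40
Optimal value attained by: σ = (3, 2, 4, 1).
Answer: det⊕(A) = 11; verdict: NONSINGULAR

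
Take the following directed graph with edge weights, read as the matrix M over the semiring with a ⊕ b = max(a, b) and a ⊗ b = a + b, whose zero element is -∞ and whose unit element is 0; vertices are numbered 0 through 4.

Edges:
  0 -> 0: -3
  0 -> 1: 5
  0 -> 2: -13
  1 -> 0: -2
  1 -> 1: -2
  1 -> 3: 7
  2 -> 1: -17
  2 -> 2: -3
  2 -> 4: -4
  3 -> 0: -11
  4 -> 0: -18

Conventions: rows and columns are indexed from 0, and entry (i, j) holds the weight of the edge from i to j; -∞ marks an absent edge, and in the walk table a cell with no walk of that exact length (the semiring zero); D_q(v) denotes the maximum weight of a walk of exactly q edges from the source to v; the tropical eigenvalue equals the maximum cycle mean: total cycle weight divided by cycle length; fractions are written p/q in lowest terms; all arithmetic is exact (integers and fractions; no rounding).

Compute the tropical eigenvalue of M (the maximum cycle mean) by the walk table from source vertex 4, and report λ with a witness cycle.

q=0: [-∞, -∞, -∞, -∞, 0]
q=1: [-18, -∞, -∞, -∞, -∞]
q=2: [-21, -13, -31, -∞, -∞]
q=3: [-15, -15, -34, -6, -35]
q=4: [-17, -10, -28, -8, -38]
q=5: [-12, -12, -30, -3, -32]
Optimal cycle mean attained by: cycle 0->1->0, total 5 + (-2), length 2.
Answer: λ = 3/2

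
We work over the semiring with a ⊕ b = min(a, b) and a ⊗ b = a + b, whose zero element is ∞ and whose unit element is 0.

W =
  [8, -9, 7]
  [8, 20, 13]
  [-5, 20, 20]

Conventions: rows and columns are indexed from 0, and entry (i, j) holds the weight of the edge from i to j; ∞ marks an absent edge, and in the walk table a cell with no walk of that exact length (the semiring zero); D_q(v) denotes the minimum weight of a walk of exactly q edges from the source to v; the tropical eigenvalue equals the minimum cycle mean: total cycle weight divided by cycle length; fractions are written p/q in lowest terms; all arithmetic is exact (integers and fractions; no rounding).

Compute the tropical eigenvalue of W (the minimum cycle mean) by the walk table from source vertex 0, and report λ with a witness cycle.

q=0: [0, ∞, ∞]
q=1: [8, -9, 7]
q=2: [-1, -1, 4]
q=3: [-1, -10, 6]
Optimal cycle mean attained by: cycle 0->1->0, total (-9) + 8, length 2.
Answer: λ = -1/2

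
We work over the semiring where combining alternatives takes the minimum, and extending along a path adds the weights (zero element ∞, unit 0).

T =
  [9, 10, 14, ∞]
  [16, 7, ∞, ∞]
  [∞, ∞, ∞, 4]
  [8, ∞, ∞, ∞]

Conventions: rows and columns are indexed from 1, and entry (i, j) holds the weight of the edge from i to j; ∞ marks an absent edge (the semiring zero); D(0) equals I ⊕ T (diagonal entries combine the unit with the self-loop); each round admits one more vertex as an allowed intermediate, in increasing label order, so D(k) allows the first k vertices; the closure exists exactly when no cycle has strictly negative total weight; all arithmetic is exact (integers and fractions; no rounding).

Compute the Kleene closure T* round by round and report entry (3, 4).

D(0):
  [0, 10, 14, ∞]
  [16, 0, ∞, ∞]
  [∞, ∞, 0, 4]
  [8, ∞, ∞, 0]
D(1):
  [0, 10, 14, ∞]
  [16, 0, 30, ∞]
  [∞, ∞, 0, 4]
  [8, 18, 22, 0]
D(2):
  [0, 10, 14, ∞]
  [16, 0, 30, ∞]
  [∞, ∞, 0, 4]
  [8, 18, 22, 0]
D(3):
  [0, 10, 14, 18]
  [16, 0, 30, 34]
  [∞, ∞, 0, 4]
  [8, 18, 22, 0]
D(4):
  [0, 10, 14, 18]
  [16, 0, 30, 34]
  [12, 22, 0, 4]
  [8, 18, 22, 0]
Answer: T*[3][4] = 4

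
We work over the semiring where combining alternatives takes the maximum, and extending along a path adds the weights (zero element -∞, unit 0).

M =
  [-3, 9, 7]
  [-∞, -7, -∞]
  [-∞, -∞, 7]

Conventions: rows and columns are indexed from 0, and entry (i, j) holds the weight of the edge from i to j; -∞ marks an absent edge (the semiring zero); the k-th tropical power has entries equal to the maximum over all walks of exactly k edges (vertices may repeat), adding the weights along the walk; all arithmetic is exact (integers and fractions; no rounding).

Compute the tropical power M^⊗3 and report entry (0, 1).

M^⊗2:
  [-6, 6, 14]
  [-∞, -14, -∞]
  [-∞, -∞, 14]
M^⊗3:
  [-9, 3, 21]
  [-∞, -21, -∞]
  [-∞, -∞, 21]
Key observation: the optimum is the walk 0->0->0->1, with weight (-3) + (-3) + 9 = 3.
Optimal value attained by: walk 0->0->0->1.
Answer: (M^⊗3)[0][1] = 3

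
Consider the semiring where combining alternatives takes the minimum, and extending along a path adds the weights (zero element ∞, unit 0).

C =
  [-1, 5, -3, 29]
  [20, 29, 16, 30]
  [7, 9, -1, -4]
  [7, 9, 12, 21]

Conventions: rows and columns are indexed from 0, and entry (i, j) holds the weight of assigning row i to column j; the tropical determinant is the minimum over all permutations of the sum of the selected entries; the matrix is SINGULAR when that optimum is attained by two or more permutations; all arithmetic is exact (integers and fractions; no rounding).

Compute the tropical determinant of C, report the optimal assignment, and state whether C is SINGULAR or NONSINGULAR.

σ = (0, 1, 2, 3): (-1) + 29 + (-1) + 21 = 48
σ = (0, 1, 3, 2): (-1) + 29 + (-4) + 12 = 36
σ = (0, 2, 1, 3): (-1) + 16 + 9 + 21 = 45
σ = (0, 2, 3, 1): (-1) + 16 + (-4) + 9 = 20
σ = (0, 3, 1, 2): (-1) + 30 + 9 + 12 = 50
σ = (0, 3, 2, 1): (-1) + 30 + (-1) + 9 = 37
σ = (1, 0, 2, 3): 5 + 20 + (-1) + 21 = 45
σ = (1, 0, 3, 2): 5 + 20 + (-4) + 12 = 33
σ = (1, 2, 0, 3): 5 + 16 + 7 + 21 = 49
σ = (1, 2, 3, 0): 5 + 16 + (-4) + 7 = 24
σ = (1, 3, 0, 2): 5 + 30 + 7 + 12 = 54
σ = (1, 3, 2, 0): 5 + 30 + (-1) + 7 = 41
σ = (2, 0, 1, 3): (-3) + 20 + 9 + 21 = 47
σ = (2, 0, 3, 1): (-3) + 20 + (-4) + 9 = 22
σ = (2, 1, 0, 3): (-3) + 29 + 7 + 21 = 54
σ = (2, 1, 3, 0): (-3) + 29 + (-4) + 7 = 29
σ = (2, 3, 0, 1): (-3) + 30 + 7 + 9 = 43
σ = (2, 3, 1, 0): (-3) + 30 + 9 + 7 = 43
σ = (3, 0, 1, 2): 29 + 20 + 9 + 12 = 70
σ = (3, 0, 2, 1): 29 + 20 + (-1) + 9 = 57
σ = (3, 1, 0, 2): 29 + 29 + 7 + 12 = 77
σ = (3, 1, 2, 0): 29 + 29 + (-1) + 7 = 64
σ = (3, 2, 0, 1): 29 + 16 + 7 + 9 = 61
σ = (3, 2, 1, 0): 29 + 16 + 9 + 7 = 61
Optimal value attained by: σ = (0, 2, 3, 1).
Answer: det⊕(C) = 20; verdict: NONSINGULAR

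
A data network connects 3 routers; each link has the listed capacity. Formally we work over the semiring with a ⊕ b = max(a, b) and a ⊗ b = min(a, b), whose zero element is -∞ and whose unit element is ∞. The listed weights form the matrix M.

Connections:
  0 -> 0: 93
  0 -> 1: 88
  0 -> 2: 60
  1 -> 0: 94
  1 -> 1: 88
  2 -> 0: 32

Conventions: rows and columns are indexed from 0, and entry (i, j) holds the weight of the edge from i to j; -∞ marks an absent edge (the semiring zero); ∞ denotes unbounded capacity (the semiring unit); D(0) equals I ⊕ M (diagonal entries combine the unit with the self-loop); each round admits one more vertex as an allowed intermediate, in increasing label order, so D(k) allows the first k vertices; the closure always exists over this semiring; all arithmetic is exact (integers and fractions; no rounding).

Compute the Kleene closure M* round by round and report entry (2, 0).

D(0):
  [∞, 88, 60]
  [94, ∞, -∞]
  [32, -∞, ∞]
D(1):
  [∞, 88, 60]
  [94, ∞, 60]
  [32, 32, ∞]
D(2):
  [∞, 88, 60]
  [94, ∞, 60]
  [32, 32, ∞]
D(3):
  [∞, 88, 60]
  [94, ∞, 60]
  [32, 32, ∞]
Answer: M*[2][0] = 32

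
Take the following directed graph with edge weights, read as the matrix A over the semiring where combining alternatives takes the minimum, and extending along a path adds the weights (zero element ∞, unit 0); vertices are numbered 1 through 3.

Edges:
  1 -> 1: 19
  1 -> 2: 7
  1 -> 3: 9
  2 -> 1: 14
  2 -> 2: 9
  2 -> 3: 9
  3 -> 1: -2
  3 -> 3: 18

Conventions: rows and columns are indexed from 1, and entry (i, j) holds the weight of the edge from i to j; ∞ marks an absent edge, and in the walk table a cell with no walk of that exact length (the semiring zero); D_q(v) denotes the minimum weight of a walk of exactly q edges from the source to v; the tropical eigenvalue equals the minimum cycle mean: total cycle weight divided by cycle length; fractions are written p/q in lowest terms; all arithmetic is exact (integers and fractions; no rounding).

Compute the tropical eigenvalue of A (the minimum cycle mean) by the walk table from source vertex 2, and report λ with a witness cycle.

q=0: [∞, 0, ∞]
q=1: [14, 9, 9]
q=2: [7, 18, 18]
q=3: [16, 14, 16]
Optimal cycle mean attained by: cycle 1->3->1, total 9 + (-2), length 2.
Answer: λ = 7/2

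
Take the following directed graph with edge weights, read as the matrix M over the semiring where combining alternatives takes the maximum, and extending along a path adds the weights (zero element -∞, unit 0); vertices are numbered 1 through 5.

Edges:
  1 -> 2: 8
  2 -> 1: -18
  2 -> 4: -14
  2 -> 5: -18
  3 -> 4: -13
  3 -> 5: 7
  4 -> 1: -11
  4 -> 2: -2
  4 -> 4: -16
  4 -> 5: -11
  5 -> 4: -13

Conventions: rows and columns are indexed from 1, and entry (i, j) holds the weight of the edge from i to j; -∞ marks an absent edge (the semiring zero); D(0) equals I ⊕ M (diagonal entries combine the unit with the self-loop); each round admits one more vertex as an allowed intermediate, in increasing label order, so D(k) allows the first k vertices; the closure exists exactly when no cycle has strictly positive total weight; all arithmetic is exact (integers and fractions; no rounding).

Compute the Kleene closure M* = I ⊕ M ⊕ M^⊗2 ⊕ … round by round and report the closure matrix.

D(0):
  [0, 8, -∞, -∞, -∞]
  [-18, 0, -∞, -14, -18]
  [-∞, -∞, 0, -13, 7]
  [-11, -2, -∞, 0, -11]
  [-∞, -∞, -∞, -13, 0]
D(1):
  [0, 8, -∞, -∞, -∞]
  [-18, 0, -∞, -14, -18]
  [-∞, -∞, 0, -13, 7]
  [-11, -2, -∞, 0, -11]
  [-∞, -∞, -∞, -13, 0]
D(2):
  [0, 8, -∞, -6, -10]
  [-18, 0, -∞, -14, -18]
  [-∞, -∞, 0, -13, 7]
  [-11, -2, -∞, 0, -11]
  [-∞, -∞, -∞, -13, 0]
D(3):
  [0, 8, -∞, -6, -10]
  [-18, 0, -∞, -14, -18]
  [-∞, -∞, 0, -13, 7]
  [-11, -2, -∞, 0, -11]
  [-∞, -∞, -∞, -13, 0]
D(4):
  [0, 8, -∞, -6, -10]
  [-18, 0, -∞, -14, -18]
  [-24, -15, 0, -13, 7]
  [-11, -2, -∞, 0, -11]
  [-24, -15, -∞, -13, 0]
D(5):
  [0, 8, -∞, -6, -10]
  [-18, 0, -∞, -14, -18]
  [-17, -8, 0, -6, 7]
  [-11, -2, -∞, 0, -11]
  [-24, -15, -∞, -13, 0]
Answer: M* = [[0, 8, -∞, -6, -10], [-18, 0, -∞, -14, -18], [-17, -8, 0, -6, 7], [-11, -2, -∞, 0, -11], [-24, -15, -∞, -13, 0]]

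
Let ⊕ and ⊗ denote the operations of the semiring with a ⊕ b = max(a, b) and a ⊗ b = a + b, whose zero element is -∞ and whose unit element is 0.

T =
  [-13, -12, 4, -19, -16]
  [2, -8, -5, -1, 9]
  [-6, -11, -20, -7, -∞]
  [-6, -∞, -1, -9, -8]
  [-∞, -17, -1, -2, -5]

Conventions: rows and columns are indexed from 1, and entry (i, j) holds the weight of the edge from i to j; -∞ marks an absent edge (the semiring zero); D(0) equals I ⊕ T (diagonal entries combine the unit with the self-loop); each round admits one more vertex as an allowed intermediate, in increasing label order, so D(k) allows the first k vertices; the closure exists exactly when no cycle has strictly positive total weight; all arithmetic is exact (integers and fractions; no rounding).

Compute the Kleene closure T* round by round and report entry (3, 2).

D(0):
  [0, -12, 4, -19, -16]
  [2, 0, -5, -1, 9]
  [-6, -11, 0, -7, -∞]
  [-6, -∞, -1, 0, -8]
  [-∞, -17, -1, -2, 0]
D(1):
  [0, -12, 4, -19, -16]
  [2, 0, 6, -1, 9]
  [-6, -11, 0, -7, -22]
  [-6, -18, -1, 0, -8]
  [-∞, -17, -1, -2, 0]
D(2):
  [0, -12, 4, -13, -3]
  [2, 0, 6, -1, 9]
  [-6, -11, 0, -7, -2]
  [-6, -18, -1, 0, -8]
  [-15, -17, -1, -2, 0]
D(3):
  [0, -7, 4, -3, 2]
  [2, 0, 6, -1, 9]
  [-6, -11, 0, -7, -2]
  [-6, -12, -1, 0, -3]
  [-7, -12, -1, -2, 0]
D(4):
  [0, -7, 4, -3, 2]
  [2, 0, 6, -1, 9]
  [-6, -11, 0, -7, -2]
  [-6, -12, -1, 0, -3]
  [-7, -12, -1, -2, 0]
D(5):
  [0, -7, 4, 0, 2]
  [2, 0, 8, 7, 9]
  [-6, -11, 0, -4, -2]
  [-6, -12, -1, 0, -3]
  [-7, -12, -1, -2, 0]
Answer: T*[3][2] = -11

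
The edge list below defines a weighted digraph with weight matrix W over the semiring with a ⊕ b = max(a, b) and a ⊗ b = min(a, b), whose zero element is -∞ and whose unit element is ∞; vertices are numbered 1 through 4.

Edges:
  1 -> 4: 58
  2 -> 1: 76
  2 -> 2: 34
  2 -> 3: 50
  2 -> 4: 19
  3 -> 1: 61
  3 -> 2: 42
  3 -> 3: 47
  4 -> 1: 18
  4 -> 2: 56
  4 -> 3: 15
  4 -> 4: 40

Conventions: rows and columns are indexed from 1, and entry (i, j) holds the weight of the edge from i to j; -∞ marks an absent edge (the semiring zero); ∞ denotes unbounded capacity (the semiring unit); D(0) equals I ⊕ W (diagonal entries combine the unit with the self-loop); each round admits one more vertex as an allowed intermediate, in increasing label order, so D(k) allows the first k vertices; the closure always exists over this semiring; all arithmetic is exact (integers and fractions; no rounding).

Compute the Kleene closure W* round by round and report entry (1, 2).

D(0):
  [∞, -∞, -∞, 58]
  [76, ∞, 50, 19]
  [61, 42, ∞, -∞]
  [18, 56, 15, ∞]
D(1):
  [∞, -∞, -∞, 58]
  [76, ∞, 50, 58]
  [61, 42, ∞, 58]
  [18, 56, 15, ∞]
D(2):
  [∞, -∞, -∞, 58]
  [76, ∞, 50, 58]
  [61, 42, ∞, 58]
  [56, 56, 50, ∞]
D(3):
  [∞, -∞, -∞, 58]
  [76, ∞, 50, 58]
  [61, 42, ∞, 58]
  [56, 56, 50, ∞]
D(4):
  [∞, 56, 50, 58]
  [76, ∞, 50, 58]
  [61, 56, ∞, 58]
  [56, 56, 50, ∞]
Answer: W*[1][2] = 56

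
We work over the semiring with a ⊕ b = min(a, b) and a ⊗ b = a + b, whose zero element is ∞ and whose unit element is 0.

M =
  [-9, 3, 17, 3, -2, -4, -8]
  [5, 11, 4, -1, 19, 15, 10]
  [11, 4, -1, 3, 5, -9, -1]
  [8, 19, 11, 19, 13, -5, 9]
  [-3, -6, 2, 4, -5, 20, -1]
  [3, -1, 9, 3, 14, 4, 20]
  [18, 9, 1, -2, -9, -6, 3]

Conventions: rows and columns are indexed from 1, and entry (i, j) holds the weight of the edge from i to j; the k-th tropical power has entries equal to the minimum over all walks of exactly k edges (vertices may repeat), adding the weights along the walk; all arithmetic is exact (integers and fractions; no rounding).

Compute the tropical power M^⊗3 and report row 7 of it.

M^⊗2:
  [-18, -8, -7, -10, -17, -14, -17]
  [-4, 8, 3, 7, 1, -6, -3]
  [-6, -10, -2, -6, -10, -10, -2]
  [-2, -6, 4, -2, 0, -1, 0]
  [-12, -11, -3, -7, -10, -7, -11]
  [-6, 3, 3, -2, 1, -2, -5]
  [-12, -15, -7, -5, -14, -8, -10]
M^⊗3:
  [-27, -23, -16, -19, -26, -23, -26]
  [-13, -7, -2, -5, -12, -9, -12]
  [-15, -16, -8, -11, -15, -11, -14]
  [-11, -6, -2, -7, -9, -7, -10]
  [-21, -16, -10, -13, -20, -17, -20]
  [-15, -5, -4, -7, -14, -11, -14]
  [-21, -20, -12, -16, -19, -16, -20]
Answer: row 7 of M^⊗3 = [-21, -20, -12, -16, -19, -16, -20]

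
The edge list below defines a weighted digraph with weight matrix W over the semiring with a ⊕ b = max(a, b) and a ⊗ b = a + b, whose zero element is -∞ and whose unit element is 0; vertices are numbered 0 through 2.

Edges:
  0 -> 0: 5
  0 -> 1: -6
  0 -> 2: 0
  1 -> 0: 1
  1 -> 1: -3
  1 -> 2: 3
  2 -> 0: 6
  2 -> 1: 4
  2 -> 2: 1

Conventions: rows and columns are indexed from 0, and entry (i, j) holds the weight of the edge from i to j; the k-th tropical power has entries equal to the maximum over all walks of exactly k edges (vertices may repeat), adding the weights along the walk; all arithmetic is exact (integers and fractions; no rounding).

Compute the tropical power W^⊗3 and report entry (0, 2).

W^⊗2:
  [10, 4, 5]
  [9, 7, 4]
  [11, 5, 7]
W^⊗3:
  [15, 9, 10]
  [14, 8, 10]
  [16, 11, 11]
Key observation: the optimum is the walk 0->0->0->2, with weight 5 + 5 + 0 = 10.
Optimal value attained by: walk 0->0->0->2.
Answer: (W^⊗3)[0][2] = 10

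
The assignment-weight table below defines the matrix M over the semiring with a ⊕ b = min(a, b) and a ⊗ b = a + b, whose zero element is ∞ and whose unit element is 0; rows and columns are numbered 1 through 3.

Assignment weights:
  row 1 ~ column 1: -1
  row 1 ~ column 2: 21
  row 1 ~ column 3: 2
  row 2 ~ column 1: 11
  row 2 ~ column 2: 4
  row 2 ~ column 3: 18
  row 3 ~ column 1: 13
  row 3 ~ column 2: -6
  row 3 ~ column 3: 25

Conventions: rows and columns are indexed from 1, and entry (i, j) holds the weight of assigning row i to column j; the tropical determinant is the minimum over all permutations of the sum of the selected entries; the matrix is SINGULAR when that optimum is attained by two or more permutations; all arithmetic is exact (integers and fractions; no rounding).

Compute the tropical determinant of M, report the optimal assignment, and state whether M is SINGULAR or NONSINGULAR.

σ = (1, 2, 3): (-1) + 4 + 25 = 28
σ = (1, 3, 2): (-1) + 18 + (-6) = 11
σ = (2, 1, 3): 21 + 11 + 25 = 57
σ = (2, 3, 1): 21 + 18 + 13 = 52
σ = (3, 1, 2): 2 + 11 + (-6) = 7
σ = (3, 2, 1): 2 + 4 + 13 = 19
Optimal value attained by: σ = (3, 1, 2).
Answer: det⊕(M) = 7; verdict: NONSINGULAR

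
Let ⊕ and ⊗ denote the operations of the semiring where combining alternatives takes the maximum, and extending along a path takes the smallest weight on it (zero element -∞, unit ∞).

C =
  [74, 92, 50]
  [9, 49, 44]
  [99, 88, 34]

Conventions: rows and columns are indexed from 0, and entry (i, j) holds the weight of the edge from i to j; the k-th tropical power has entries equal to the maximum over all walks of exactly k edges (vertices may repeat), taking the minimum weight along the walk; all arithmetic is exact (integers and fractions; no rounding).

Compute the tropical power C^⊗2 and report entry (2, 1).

C^⊗2:
  [74, 74, 50]
  [44, 49, 44]
  [74, 92, 50]
Key observation: the optimum is the walk 2->0->1, with weight 99 min 92 = 92.
Optimal value attained by: walk 2->0->1.
Answer: (C^⊗2)[2][1] = 92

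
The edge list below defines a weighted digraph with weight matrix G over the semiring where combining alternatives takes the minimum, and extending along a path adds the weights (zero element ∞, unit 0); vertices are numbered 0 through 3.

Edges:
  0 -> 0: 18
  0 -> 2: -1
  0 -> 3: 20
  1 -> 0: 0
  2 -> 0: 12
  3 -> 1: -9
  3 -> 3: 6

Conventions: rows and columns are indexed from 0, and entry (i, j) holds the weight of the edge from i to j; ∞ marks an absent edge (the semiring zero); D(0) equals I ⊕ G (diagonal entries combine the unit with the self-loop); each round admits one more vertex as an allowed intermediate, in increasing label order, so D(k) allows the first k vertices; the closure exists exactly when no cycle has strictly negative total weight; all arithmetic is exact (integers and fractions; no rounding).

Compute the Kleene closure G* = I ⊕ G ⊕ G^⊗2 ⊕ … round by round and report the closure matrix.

D(0):
  [0, ∞, -1, 20]
  [0, 0, ∞, ∞]
  [12, ∞, 0, ∞]
  [∞, -9, ∞, 0]
D(1):
  [0, ∞, -1, 20]
  [0, 0, -1, 20]
  [12, ∞, 0, 32]
  [∞, -9, ∞, 0]
D(2):
  [0, ∞, -1, 20]
  [0, 0, -1, 20]
  [12, ∞, 0, 32]
  [-9, -9, -10, 0]
D(3):
  [0, ∞, -1, 20]
  [0, 0, -1, 20]
  [12, ∞, 0, 32]
  [-9, -9, -10, 0]
D(4):
  [0, 11, -1, 20]
  [0, 0, -1, 20]
  [12, 23, 0, 32]
  [-9, -9, -10, 0]
Answer: G* = [[0, 11, -1, 20], [0, 0, -1, 20], [12, 23, 0, 32], [-9, -9, -10, 0]]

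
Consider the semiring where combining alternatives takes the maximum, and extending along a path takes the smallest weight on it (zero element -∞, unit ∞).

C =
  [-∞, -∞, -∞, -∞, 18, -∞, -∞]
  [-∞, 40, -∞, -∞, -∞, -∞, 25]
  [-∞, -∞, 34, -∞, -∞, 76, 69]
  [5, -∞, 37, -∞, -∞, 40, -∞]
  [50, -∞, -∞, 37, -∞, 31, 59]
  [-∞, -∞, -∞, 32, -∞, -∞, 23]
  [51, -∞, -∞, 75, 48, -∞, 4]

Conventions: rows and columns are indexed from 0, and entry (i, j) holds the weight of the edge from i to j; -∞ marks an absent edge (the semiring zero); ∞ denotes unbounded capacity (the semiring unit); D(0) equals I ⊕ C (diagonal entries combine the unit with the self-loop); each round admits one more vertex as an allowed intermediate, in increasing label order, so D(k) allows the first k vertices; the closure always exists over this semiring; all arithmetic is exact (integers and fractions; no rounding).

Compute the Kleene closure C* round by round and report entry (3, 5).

D(0):
  [∞, -∞, -∞, -∞, 18, -∞, -∞]
  [-∞, ∞, -∞, -∞, -∞, -∞, 25]
  [-∞, -∞, ∞, -∞, -∞, 76, 69]
  [5, -∞, 37, ∞, -∞, 40, -∞]
  [50, -∞, -∞, 37, ∞, 31, 59]
  [-∞, -∞, -∞, 32, -∞, ∞, 23]
  [51, -∞, -∞, 75, 48, -∞, ∞]
D(1):
  [∞, -∞, -∞, -∞, 18, -∞, -∞]
  [-∞, ∞, -∞, -∞, -∞, -∞, 25]
  [-∞, -∞, ∞, -∞, -∞, 76, 69]
  [5, -∞, 37, ∞, 5, 40, -∞]
  [50, -∞, -∞, 37, ∞, 31, 59]
  [-∞, -∞, -∞, 32, -∞, ∞, 23]
  [51, -∞, -∞, 75, 48, -∞, ∞]
D(2):
  [∞, -∞, -∞, -∞, 18, -∞, -∞]
  [-∞, ∞, -∞, -∞, -∞, -∞, 25]
  [-∞, -∞, ∞, -∞, -∞, 76, 69]
  [5, -∞, 37, ∞, 5, 40, -∞]
  [50, -∞, -∞, 37, ∞, 31, 59]
  [-∞, -∞, -∞, 32, -∞, ∞, 23]
  [51, -∞, -∞, 75, 48, -∞, ∞]
D(3):
  [∞, -∞, -∞, -∞, 18, -∞, -∞]
  [-∞, ∞, -∞, -∞, -∞, -∞, 25]
  [-∞, -∞, ∞, -∞, -∞, 76, 69]
  [5, -∞, 37, ∞, 5, 40, 37]
  [50, -∞, -∞, 37, ∞, 31, 59]
  [-∞, -∞, -∞, 32, -∞, ∞, 23]
  [51, -∞, -∞, 75, 48, -∞, ∞]
D(4):
  [∞, -∞, -∞, -∞, 18, -∞, -∞]
  [-∞, ∞, -∞, -∞, -∞, -∞, 25]
  [-∞, -∞, ∞, -∞, -∞, 76, 69]
  [5, -∞, 37, ∞, 5, 40, 37]
  [50, -∞, 37, 37, ∞, 37, 59]
  [5, -∞, 32, 32, 5, ∞, 32]
  [51, -∞, 37, 75, 48, 40, ∞]
D(5):
  [∞, -∞, 18, 18, 18, 18, 18]
  [-∞, ∞, -∞, -∞, -∞, -∞, 25]
  [-∞, -∞, ∞, -∞, -∞, 76, 69]
  [5, -∞, 37, ∞, 5, 40, 37]
  [50, -∞, 37, 37, ∞, 37, 59]
  [5, -∞, 32, 32, 5, ∞, 32]
  [51, -∞, 37, 75, 48, 40, ∞]
D(6):
  [∞, -∞, 18, 18, 18, 18, 18]
  [-∞, ∞, -∞, -∞, -∞, -∞, 25]
  [5, -∞, ∞, 32, 5, 76, 69]
  [5, -∞, 37, ∞, 5, 40, 37]
  [50, -∞, 37, 37, ∞, 37, 59]
  [5, -∞, 32, 32, 5, ∞, 32]
  [51, -∞, 37, 75, 48, 40, ∞]
D(7):
  [∞, -∞, 18, 18, 18, 18, 18]
  [25, ∞, 25, 25, 25, 25, 25]
  [51, -∞, ∞, 69, 48, 76, 69]
  [37, -∞, 37, ∞, 37, 40, 37]
  [51, -∞, 37, 59, ∞, 40, 59]
  [32, -∞, 32, 32, 32, ∞, 32]
  [51, -∞, 37, 75, 48, 40, ∞]
Answer: C*[3][5] = 40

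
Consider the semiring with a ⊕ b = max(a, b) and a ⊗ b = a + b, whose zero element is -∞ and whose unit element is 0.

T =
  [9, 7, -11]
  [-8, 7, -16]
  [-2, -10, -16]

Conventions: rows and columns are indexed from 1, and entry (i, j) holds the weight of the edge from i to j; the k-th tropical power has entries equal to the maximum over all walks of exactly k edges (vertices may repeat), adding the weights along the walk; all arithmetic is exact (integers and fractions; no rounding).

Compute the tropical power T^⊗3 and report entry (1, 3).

T^⊗2:
  [18, 16, -2]
  [1, 14, -9]
  [7, 5, -13]
T^⊗3:
  [27, 25, 7]
  [10, 21, -2]
  [16, 14, -4]
Key observation: the optimum is the walk 1->1->1->3, with weight 9 + 9 + (-11) = 7.
Optimal value attained by: walk 1->1->1->3.
Answer: (T^⊗3)[1][3] = 7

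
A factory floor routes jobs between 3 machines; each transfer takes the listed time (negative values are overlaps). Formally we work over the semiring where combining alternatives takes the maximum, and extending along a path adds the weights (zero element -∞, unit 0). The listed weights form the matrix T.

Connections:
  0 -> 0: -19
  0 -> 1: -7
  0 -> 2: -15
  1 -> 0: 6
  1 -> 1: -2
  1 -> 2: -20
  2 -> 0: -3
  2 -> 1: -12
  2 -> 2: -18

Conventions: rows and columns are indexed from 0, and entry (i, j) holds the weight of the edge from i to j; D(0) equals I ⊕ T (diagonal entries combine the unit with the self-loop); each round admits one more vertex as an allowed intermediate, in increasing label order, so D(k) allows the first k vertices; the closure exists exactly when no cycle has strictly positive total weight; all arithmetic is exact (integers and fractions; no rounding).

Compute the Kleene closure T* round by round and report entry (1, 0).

D(0):
  [0, -7, -15]
  [6, 0, -20]
  [-3, -12, 0]
D(1):
  [0, -7, -15]
  [6, 0, -9]
  [-3, -10, 0]
D(2):
  [0, -7, -15]
  [6, 0, -9]
  [-3, -10, 0]
D(3):
  [0, -7, -15]
  [6, 0, -9]
  [-3, -10, 0]
Answer: T*[1][0] = 6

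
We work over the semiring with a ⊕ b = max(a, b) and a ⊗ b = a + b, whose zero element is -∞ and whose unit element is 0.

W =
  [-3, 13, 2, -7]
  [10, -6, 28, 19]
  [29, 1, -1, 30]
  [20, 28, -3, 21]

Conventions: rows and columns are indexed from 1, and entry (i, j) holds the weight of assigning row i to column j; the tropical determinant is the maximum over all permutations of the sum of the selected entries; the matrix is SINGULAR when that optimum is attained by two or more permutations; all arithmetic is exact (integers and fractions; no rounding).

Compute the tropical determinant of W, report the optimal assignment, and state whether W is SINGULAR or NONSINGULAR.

σ = (1, 2, 3, 4): (-3) + (-6) + (-1) + 21 = 11
σ = (1, 2, 4, 3): (-3) + (-6) + 30 + (-3) = 18
σ = (1, 3, 2, 4): (-3) + 28 + 1 + 21 = 47
σ = (1, 3, 4, 2): (-3) + 28 + 30 + 28 = 83
σ = (1, 4, 2, 3): (-3) + 19 + 1 + (-3) = 14
σ = (1, 4, 3, 2): (-3) + 19 + (-1) + 28 = 43
σ = (2, 1, 3, 4): 13 + 10 + (-1) + 21 = 43
σ = (2, 1, 4, 3): 13 + 10 + 30 + (-3) = 50
σ = (2, 3, 1, 4): 13 + 28 + 29 + 21 = 91
σ = (2, 3, 4, 1): 13 + 28 + 30 + 20 = 91
σ = (2, 4, 1, 3): 13 + 19 + 29 + (-3) = 58
σ = (2, 4, 3, 1): 13 + 19 + (-1) + 20 = 51
σ = (3, 1, 2, 4): 2 + 10 + 1 + 21 = 34
σ = (3, 1, 4, 2): 2 + 10 + 30 + 28 = 70
σ = (3, 2, 1, 4): 2 + (-6) + 29 + 21 = 46
σ = (3, 2, 4, 1): 2 + (-6) + 30 + 20 = 46
σ = (3, 4, 1, 2): 2 + 19 + 29 + 28 = 78
σ = (3, 4, 2, 1): 2 + 19 + 1 + 20 = 42
σ = (4, 1, 2, 3): (-7) + 10 + 1 + (-3) = 1
σ = (4, 1, 3, 2): (-7) + 10 + (-1) + 28 = 30
σ = (4, 2, 1, 3): (-7) + (-6) + 29 + (-3) = 13
σ = (4, 2, 3, 1): (-7) + (-6) + (-1) + 20 = 6
σ = (4, 3, 1, 2): (-7) + 28 + 29 + 28 = 78
σ = (4, 3, 2, 1): (-7) + 28 + 1 + 20 = 42
Optimal value attained by: σ = (2, 3, 1, 4).
Answer: det⊕(W) = 91; verdict: SINGULAR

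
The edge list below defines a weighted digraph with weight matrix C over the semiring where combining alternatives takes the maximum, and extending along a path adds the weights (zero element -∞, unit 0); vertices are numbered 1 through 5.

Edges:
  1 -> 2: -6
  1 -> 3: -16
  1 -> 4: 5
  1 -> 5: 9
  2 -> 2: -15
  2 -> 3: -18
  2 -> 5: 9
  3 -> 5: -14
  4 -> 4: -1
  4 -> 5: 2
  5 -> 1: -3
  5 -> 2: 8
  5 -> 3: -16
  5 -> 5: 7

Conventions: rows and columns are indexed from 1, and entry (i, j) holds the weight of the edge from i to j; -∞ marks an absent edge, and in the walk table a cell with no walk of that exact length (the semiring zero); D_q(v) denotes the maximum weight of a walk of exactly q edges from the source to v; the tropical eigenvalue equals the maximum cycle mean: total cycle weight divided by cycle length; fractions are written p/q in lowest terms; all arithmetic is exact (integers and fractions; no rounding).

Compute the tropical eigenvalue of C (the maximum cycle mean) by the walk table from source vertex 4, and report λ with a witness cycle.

q=0: [-∞, -∞, -∞, 0, -∞]
q=1: [-∞, -∞, -∞, -1, 2]
q=2: [-1, 10, -14, -2, 9]
q=3: [6, 17, -7, 4, 19]
q=4: [16, 27, 3, 11, 26]
q=5: [23, 34, 10, 21, 36]
Optimal cycle mean attained by: cycle 2->5->2, total 9 + 8, length 2.
Answer: λ = 17/2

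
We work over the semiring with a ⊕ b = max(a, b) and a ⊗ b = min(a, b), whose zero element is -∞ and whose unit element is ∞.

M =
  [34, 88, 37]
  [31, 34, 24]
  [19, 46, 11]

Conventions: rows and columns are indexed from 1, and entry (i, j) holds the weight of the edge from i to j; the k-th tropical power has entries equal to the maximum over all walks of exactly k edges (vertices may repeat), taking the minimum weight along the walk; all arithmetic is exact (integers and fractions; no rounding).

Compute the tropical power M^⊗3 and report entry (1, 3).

M^⊗2:
  [34, 37, 34]
  [31, 34, 31]
  [31, 34, 24]
M^⊗3:
  [34, 34, 34]
  [31, 34, 31]
  [31, 34, 31]
Key observation: the optimum is the walk 1->1->1->3, with weight 34 min 34 min 37 = 34.
Optimal value attained by: walk 1->1->1->3.
Answer: (M^⊗3)[1][3] = 34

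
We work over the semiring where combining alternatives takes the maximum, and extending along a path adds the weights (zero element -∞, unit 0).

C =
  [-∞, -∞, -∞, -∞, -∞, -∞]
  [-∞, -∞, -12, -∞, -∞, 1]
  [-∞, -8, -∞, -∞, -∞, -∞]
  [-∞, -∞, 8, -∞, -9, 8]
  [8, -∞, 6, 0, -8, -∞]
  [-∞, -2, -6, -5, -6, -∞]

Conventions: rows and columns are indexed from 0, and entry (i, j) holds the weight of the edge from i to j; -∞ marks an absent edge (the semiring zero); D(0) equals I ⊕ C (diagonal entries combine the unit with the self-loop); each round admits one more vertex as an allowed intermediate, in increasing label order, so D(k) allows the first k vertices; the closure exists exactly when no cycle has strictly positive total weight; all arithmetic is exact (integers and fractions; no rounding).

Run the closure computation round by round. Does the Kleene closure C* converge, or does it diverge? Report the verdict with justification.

D(0):
  [0, -∞, -∞, -∞, -∞, -∞]
  [-∞, 0, -12, -∞, -∞, 1]
  [-∞, -8, 0, -∞, -∞, -∞]
  [-∞, -∞, 8, 0, -9, 8]
  [8, -∞, 6, 0, 0, -∞]
  [-∞, -2, -6, -5, -6, 0]
D(1):
  [0, -∞, -∞, -∞, -∞, -∞]
  [-∞, 0, -12, -∞, -∞, 1]
  [-∞, -8, 0, -∞, -∞, -∞]
  [-∞, -∞, 8, 0, -9, 8]
  [8, -∞, 6, 0, 0, -∞]
  [-∞, -2, -6, -5, -6, 0]
D(2):
  [0, -∞, -∞, -∞, -∞, -∞]
  [-∞, 0, -12, -∞, -∞, 1]
  [-∞, -8, 0, -∞, -∞, -7]
  [-∞, -∞, 8, 0, -9, 8]
  [8, -∞, 6, 0, 0, -∞]
  [-∞, -2, -6, -5, -6, 0]
D(3):
  [0, -∞, -∞, -∞, -∞, -∞]
  [-∞, 0, -12, -∞, -∞, 1]
  [-∞, -8, 0, -∞, -∞, -7]
  [-∞, 0, 8, 0, -9, 8]
  [8, -2, 6, 0, 0, -1]
  [-∞, -2, -6, -5, -6, 0]
Detection: at round 4, diagonal entry (5, 5) turns strictly positive.
Key observation: the cycle 5->3->5 has total weight (-5) + 8, which is strictly positive.
Answer: DIVERGES — positive cycle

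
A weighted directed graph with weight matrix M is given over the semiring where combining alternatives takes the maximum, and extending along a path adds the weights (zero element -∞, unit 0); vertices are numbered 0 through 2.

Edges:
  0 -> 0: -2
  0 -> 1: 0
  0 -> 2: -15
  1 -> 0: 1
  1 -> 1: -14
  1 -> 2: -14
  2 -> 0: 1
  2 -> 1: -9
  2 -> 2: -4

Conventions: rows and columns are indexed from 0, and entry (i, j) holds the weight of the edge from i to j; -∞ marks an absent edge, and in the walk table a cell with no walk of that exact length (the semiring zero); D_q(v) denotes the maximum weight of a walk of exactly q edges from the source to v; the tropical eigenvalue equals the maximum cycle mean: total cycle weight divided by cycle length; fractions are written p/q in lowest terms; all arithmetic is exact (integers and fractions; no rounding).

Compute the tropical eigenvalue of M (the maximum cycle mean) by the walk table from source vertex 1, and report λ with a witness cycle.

q=0: [-∞, 0, -∞]
q=1: [1, -14, -14]
q=2: [-1, 1, -14]
q=3: [2, -1, -13]
Optimal cycle mean attained by: cycle 0->1->0, total 0 + 1, length 2.
Answer: λ = 1/2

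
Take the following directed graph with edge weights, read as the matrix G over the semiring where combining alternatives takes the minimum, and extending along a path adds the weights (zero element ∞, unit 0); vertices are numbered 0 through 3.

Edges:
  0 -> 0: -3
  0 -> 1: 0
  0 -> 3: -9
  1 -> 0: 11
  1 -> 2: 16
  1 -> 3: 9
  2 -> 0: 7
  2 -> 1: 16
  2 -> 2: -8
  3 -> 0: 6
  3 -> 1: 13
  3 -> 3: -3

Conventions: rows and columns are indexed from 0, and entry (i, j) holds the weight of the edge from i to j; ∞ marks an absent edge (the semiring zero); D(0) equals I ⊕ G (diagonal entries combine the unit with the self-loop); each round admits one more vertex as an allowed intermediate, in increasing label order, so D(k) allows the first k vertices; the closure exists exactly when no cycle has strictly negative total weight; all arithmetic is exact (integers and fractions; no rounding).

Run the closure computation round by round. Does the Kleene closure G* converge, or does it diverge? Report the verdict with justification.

Detection: at round 0, diagonal entry (0, 0) turns strictly negative.
Key observation: the cycle 0->0 has total weight (-3), which is strictly negative.
Answer: DIVERGES — negative cycle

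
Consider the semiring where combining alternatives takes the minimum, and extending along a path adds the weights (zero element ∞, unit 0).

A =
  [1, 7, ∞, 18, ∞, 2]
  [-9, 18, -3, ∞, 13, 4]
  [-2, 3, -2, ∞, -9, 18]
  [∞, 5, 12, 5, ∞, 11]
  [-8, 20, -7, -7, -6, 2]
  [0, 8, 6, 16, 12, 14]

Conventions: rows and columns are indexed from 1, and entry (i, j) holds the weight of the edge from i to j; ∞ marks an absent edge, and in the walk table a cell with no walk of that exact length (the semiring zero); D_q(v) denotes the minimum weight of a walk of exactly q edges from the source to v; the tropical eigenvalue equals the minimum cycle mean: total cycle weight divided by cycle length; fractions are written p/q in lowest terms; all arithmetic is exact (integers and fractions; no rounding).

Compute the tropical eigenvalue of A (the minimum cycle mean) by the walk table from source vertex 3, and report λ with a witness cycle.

q=0: [∞, ∞, 0, ∞, ∞, ∞]
q=1: [-2, 3, -2, ∞, -9, 18]
q=2: [-17, 1, -16, -16, -15, -7]
q=3: [-23, -13, -22, -22, -25, -15]
q=4: [-33, -19, -32, -32, -31, -23]
q=5: [-39, -29, -38, -38, -41, -31]
q=6: [-49, -35, -48, -48, -47, -39]
Optimal cycle mean attained by: cycle 3->5->3, total (-9) + (-7), length 2.
Answer: λ = -8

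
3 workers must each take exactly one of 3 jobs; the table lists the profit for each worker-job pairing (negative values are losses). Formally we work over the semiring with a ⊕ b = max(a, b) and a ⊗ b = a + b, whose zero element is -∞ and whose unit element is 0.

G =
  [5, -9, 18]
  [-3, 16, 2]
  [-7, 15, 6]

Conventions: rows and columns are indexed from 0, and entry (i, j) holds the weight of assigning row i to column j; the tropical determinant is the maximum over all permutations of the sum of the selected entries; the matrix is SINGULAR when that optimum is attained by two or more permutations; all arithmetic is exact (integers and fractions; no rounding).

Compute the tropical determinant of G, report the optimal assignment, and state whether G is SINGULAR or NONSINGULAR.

σ = (0, 1, 2): 5 + 16 + 6 = 27
σ = (0, 2, 1): 5 + 2 + 15 = 22
σ = (1, 0, 2): (-9) + (-3) + 6 = -6
σ = (1, 2, 0): (-9) + 2 + (-7) = -14
σ = (2, 0, 1): 18 + (-3) + 15 = 30
σ = (2, 1, 0): 18 + 16 + (-7) = 27
Optimal value attained by: σ = (2, 0, 1).
Answer: det⊕(G) = 30; verdict: NONSINGULAR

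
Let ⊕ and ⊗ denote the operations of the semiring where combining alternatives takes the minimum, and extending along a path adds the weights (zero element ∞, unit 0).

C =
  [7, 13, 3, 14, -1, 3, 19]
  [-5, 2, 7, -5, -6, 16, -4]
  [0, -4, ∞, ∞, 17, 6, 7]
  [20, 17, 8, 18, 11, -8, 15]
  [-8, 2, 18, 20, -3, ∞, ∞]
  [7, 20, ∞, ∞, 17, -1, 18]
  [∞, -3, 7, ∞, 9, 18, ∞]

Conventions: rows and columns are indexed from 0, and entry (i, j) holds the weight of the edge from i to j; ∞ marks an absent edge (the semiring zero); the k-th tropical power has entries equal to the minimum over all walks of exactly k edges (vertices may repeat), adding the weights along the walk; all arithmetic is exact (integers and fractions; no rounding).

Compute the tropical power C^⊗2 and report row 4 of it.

C^⊗2:
  [-9, -1, 10, 8, -4, 2, 9]
  [-14, -7, -2, -3, -9, -13, -2]
  [-9, -2, 3, -9, -10, 3, -8]
  [-1, 4, 22, 12, 8, -9, 10]
  [-11, -1, -5, -3, -9, -5, -2]
  [6, 15, 10, 15, 6, -2, 16]
  [-8, -1, 4, -8, -9, 13, -7]
Answer: row 4 of C^⊗2 = [-11, -1, -5, -3, -9, -5, -2]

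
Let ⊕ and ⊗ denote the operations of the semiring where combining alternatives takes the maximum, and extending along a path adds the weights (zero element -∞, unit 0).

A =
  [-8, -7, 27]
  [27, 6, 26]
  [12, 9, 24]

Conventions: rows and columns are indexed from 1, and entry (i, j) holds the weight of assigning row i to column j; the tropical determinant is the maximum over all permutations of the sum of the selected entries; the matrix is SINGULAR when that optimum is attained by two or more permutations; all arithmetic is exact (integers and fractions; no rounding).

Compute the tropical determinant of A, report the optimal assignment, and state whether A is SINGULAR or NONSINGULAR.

σ = (1, 2, 3): (-8) + 6 + 24 = 22
σ = (1, 3, 2): (-8) + 26 + 9 = 27
σ = (2, 1, 3): (-7) + 27 + 24 = 44
σ = (2, 3, 1): (-7) + 26 + 12 = 31
σ = (3, 1, 2): 27 + 27 + 9 = 63
σ = (3, 2, 1): 27 + 6 + 12 = 45
Optimal value attained by: σ = (3, 1, 2).
Answer: det⊕(A) = 63; verdict: NONSINGULAR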